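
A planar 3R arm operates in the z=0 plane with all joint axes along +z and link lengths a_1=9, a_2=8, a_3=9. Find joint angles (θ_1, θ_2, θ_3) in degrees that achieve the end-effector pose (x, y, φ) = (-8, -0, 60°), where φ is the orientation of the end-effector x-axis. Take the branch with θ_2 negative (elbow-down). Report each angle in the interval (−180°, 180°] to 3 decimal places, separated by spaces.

-120.000 -60.000 -120.000

wrist centre = target − a_3·(cos φ, sin φ) = (-12.5000, -7.7942)
cos θ_2 = (217.0000−9²−8²)/(2·9·8) = 0.5000; θ_2 = -60.0000° (elbow-down)
β = atan2(-7.7942,-12.5000) = -148.0549°; ψ = atan2(-6.9282,13.0000) = -28.0549°
θ_1 = β − ψ = -120.0000°
θ_3 = φ − θ_1 − θ_2 = -120.0000° (wrapped to (-180°,180°])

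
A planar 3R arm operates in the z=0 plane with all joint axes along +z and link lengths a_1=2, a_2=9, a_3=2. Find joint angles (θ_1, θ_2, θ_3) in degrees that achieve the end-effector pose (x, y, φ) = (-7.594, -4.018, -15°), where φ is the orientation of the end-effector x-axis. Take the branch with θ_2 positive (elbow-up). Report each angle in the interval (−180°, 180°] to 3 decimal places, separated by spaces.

wrist centre = target − a_3·(cos φ, sin φ) = (-9.5259, -3.5004)
cos θ_2 = (102.9944−2²−9²)/(2·2·9) = 0.4998; θ_2 = 60.0103° (elbow-up)
β = atan2(-3.5004,-9.5259) = -159.8237°; ψ = atan2(7.7950,6.4986) = 50.1826°
θ_1 = β − ψ = -210.0063°
θ_3 = φ − θ_1 − θ_2 = 134.9959° (wrapped to (-180°,180°])

149.994 60.010 134.996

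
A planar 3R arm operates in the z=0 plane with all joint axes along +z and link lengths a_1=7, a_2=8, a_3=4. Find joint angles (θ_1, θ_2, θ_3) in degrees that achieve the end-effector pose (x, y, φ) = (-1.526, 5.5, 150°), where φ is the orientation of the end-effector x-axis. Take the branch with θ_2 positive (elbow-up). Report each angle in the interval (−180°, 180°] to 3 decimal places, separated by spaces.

-27.946 149.999 27.947

wrist centre = target − a_3·(cos φ, sin φ) = (1.9381, 3.5000)
cos θ_2 = (16.0062−7²−8²)/(2·7·8) = -0.8660; θ_2 = 149.9989° (elbow-up)
β = atan2(3.5000,1.9381) = 61.0248°; ψ = atan2(4.0001,0.0719) = 88.9706°
θ_1 = β − ψ = -27.9458°
θ_3 = φ − θ_1 − θ_2 = 27.9469° (wrapped to (-180°,180°])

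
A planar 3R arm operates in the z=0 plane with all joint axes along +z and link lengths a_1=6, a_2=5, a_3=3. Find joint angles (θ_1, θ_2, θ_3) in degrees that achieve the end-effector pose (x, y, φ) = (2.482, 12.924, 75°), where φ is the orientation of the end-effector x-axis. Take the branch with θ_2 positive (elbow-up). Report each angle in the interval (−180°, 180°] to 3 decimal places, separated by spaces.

wrist centre = target − a_3·(cos φ, sin φ) = (1.7055, 10.0262)
cos θ_2 = (103.4340−6²−5²)/(2·6·5) = 0.7072; θ_2 = 44.9897° (elbow-up)
β = atan2(10.0262,1.7055) = 80.3459°; ψ = atan2(3.5349,9.5362) = 20.3389°
θ_1 = β − ψ = 60.0070°
θ_3 = φ − θ_1 − θ_2 = -29.9967° (wrapped to (-180°,180°])

60.007 44.990 -29.997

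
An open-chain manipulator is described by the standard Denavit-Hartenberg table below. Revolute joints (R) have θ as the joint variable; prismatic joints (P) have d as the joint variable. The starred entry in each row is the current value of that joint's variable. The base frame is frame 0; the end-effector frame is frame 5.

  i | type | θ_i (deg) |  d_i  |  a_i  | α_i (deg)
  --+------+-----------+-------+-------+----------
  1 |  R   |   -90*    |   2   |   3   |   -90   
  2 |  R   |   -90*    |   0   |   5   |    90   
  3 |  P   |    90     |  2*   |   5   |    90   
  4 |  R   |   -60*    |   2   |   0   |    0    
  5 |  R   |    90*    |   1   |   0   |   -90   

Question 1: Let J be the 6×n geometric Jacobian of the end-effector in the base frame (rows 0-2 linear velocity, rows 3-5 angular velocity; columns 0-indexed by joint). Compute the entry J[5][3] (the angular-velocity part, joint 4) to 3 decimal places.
axis z_3 = (-0.0000,-0.0000,1.0000); lever o_n−o_3 = (0.0000,0.0000,3.0000)
cross product → J_v[:, 3] = (-0.0000,0.0000,0.0000)
J_ω[:, 3] = z_3
entry J[5][3] = 1.0000

1.000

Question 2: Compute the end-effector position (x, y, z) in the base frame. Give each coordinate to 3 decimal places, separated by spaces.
5.000 -1.000 10.000

after link 1: o_1 = (0.0000, -3.0000, 2.0000)
after link 2: o_2 = (-0.0000, -3.0000, 7.0000)
after link 3: o_3 = (5.0000, -1.0000, 7.0000)
after link 4: o_4 = (5.0000, -1.0000, 9.0000)
after link 5: o_5 = (5.0000, -1.0000, 10.0000)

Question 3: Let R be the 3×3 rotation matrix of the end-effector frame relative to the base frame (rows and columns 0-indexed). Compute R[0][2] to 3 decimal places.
-0.500

End-effector z-axis (col 2 of R) = (-0.5000,0.8660,-0.0000)
R[0][2] = -0.5000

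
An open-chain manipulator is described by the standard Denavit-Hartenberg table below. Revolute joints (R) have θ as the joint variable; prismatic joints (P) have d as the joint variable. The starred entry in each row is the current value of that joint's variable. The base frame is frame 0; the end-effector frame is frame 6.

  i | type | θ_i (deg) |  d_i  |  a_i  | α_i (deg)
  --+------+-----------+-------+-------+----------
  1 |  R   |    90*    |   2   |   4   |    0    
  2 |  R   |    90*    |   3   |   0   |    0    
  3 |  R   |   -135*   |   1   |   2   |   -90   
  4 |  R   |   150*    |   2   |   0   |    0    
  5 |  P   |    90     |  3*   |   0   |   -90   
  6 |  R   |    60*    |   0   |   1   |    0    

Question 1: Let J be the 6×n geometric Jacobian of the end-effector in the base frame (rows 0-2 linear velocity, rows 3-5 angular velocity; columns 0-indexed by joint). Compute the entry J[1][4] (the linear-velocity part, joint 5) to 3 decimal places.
0.707

prismatic axis z_4 = (-0.7071,0.7071,0.0000)
J_v[:, 4] = z_4; J_ω[:, 4] = (0,0,0)
entry J[1][4] = 0.7071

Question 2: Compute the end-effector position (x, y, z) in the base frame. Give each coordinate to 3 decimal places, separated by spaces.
-1.686 8.161 6.433

after link 1: o_1 = (0.0000, 4.0000, 2.0000)
after link 2: o_2 = (0.0000, 4.0000, 5.0000)
after link 3: o_3 = (1.4142, 5.4142, 6.0000)
after link 4: o_4 = (0.0000, 6.8284, 6.0000)
after link 5: o_5 = (-2.1213, 8.9497, 6.0000)
after link 6: o_6 = (-1.6857, 8.1606, 6.4330)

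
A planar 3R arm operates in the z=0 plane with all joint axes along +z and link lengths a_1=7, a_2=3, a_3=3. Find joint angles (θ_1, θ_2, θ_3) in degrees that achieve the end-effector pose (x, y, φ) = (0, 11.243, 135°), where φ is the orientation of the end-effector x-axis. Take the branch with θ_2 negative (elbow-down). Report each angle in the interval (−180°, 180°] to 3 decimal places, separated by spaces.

wrist centre = target − a_3·(cos φ, sin φ) = (2.1213, 9.1217)
cos θ_2 = (87.7050−7²−3²)/(2·7·3) = 0.7073; θ_2 = -44.9874° (elbow-down)
β = atan2(9.1217,2.1213) = 76.9081°; ψ = atan2(-2.1209,9.1218) = -13.0889°
θ_1 = β − ψ = 89.9971°
θ_3 = φ − θ_1 − θ_2 = 89.9903° (wrapped to (-180°,180°])

89.997 -44.987 89.990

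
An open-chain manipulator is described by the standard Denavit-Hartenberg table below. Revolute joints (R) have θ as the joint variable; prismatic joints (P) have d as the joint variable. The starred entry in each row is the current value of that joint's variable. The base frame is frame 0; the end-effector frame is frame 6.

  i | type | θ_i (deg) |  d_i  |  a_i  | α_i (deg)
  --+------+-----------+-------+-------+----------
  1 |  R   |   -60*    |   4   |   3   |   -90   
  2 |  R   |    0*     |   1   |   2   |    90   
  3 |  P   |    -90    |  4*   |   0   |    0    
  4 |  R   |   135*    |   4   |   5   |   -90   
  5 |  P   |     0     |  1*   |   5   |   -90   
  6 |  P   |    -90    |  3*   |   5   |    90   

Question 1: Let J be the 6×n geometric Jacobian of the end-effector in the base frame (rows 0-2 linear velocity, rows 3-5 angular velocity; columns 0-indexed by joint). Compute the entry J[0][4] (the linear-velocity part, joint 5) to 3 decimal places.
prismatic axis z_4 = (0.2588,0.9659,0.0000)
J_v[:, 4] = z_4; J_ω[:, 4] = (0,0,0)
entry J[0][4] = 0.2588

0.259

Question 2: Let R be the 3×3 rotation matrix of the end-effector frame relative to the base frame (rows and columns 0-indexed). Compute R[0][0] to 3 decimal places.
End-effector x-axis (col 0 of R) = (0.2588,0.9659,0.0000)
R[0][0] = 0.2588

0.259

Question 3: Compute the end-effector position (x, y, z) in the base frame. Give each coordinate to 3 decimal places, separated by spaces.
14.578 -0.623 9.000

after link 1: o_1 = (1.5000, -2.5981, 4.0000)
after link 2: o_2 = (3.3660, -3.8301, 4.0000)
after link 3: o_3 = (3.3660, -3.8301, 8.0000)
after link 4: o_4 = (8.1957, -5.1242, 12.0000)
after link 5: o_5 = (13.2841, -5.4524, 12.0000)
after link 6: o_6 = (14.5782, -0.6228, 9.0000)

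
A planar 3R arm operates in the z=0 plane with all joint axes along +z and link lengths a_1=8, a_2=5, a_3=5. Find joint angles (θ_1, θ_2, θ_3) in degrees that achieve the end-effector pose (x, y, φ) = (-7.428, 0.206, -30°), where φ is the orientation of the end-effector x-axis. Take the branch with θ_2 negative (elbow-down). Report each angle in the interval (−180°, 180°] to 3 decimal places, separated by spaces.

-175.923 -44.992 -169.084

wrist centre = target − a_3·(cos φ, sin φ) = (-11.7581, 2.7060)
cos θ_2 = (145.5760−8²−5²)/(2·8·5) = 0.7072; θ_2 = -44.9925° (elbow-down)
β = atan2(2.7060,-11.7581) = 167.0397°; ψ = atan2(-3.5351,11.5360) = -17.0371°
θ_1 = β − ψ = 184.0767°
θ_3 = φ − θ_1 − θ_2 = -169.0843° (wrapped to (-180°,180°])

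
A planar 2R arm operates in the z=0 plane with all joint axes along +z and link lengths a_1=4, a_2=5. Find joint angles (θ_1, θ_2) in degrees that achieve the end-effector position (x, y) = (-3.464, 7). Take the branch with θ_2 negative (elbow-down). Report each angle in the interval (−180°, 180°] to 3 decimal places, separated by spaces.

cos θ_2 = (60.9993−4²−5²)/(2·4·5) = 0.5000; θ_2 = -60.0012° (elbow-down)
β = atan2(7.0000,-3.4640) = 116.3288°; ψ = atan2(-4.3302,6.4999) = -33.6712°
θ_1 = β − ψ = 150.0000°

150.000 -60.001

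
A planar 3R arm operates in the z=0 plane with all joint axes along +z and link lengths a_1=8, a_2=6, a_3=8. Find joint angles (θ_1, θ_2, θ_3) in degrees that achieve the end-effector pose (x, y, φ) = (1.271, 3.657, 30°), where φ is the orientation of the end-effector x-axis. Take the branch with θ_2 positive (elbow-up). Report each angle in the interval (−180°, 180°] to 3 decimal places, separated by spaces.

134.999 134.997 120.005

wrist centre = target − a_3·(cos φ, sin φ) = (-5.6572, -0.3430)
cos θ_2 = (32.1216−8²−6²)/(2·8·6) = -0.7071; θ_2 = 134.9968° (elbow-up)
β = atan2(-0.3430,-5.6572) = -176.5304°; ψ = atan2(4.2429,3.7576) = 48.4711°
θ_1 = β − ψ = -225.0015°
θ_3 = φ − θ_1 − θ_2 = 120.0047° (wrapped to (-180°,180°])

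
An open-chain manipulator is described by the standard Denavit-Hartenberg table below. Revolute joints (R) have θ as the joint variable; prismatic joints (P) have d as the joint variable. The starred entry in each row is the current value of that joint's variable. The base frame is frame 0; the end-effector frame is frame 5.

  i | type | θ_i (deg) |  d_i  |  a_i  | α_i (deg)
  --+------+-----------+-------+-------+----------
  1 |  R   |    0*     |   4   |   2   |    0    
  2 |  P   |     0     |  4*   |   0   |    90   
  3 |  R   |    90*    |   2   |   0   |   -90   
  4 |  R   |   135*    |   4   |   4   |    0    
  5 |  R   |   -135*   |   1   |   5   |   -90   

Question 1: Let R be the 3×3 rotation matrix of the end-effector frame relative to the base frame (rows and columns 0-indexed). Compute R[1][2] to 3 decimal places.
1.000

End-effector z-axis (col 2 of R) = (-0.0000,1.0000,0.0000)
R[1][2] = 1.0000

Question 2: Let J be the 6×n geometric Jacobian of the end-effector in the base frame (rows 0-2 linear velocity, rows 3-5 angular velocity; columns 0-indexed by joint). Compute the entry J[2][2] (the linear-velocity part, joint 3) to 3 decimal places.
axis z_2 = (0.0000,-1.0000,0.0000); lever o_n−o_2 = (-5.0000,0.8284,2.1716)
cross product → J_v[:, 2] = (-2.1716,-0.0000,-5.0000)
J_ω[:, 2] = z_2
entry J[2][2] = -5.0000

-5.000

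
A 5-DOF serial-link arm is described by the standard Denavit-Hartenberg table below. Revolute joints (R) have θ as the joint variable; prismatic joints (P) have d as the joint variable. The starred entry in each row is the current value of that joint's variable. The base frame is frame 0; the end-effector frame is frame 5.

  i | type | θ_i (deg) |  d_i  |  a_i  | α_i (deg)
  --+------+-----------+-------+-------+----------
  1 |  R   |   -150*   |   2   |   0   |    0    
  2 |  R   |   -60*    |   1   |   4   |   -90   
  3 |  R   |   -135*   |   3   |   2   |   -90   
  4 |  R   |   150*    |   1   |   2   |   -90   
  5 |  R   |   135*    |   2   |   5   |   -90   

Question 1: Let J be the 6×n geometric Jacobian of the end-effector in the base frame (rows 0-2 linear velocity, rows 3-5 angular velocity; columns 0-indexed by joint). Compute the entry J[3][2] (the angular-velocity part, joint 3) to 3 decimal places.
axis z_2 = (-0.5000,-0.8660,0.0000); lever o_n−o_2 = (0.2295,-6.4831,-0.1455)
cross product → J_v[:, 2] = (0.1260,-0.0727,3.4403)
J_ω[:, 2] = z_2
entry J[3][2] = -0.5000

-0.500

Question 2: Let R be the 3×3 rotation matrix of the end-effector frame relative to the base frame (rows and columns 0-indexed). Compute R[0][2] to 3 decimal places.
-0.235

End-effector z-axis (col 2 of R) = (-0.2348,-0.2727,0.9330)
R[0][2] = -0.2348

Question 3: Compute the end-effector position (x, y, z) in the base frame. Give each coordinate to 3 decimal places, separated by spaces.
after link 1: o_1 = (0.0000, 0.0000, 2.0000)
after link 2: o_2 = (-3.4641, 2.0000, 3.0000)
after link 3: o_3 = (-3.7394, -1.3052, 4.4142)
after link 4: o_4 = (-4.9124, 0.5268, 3.8966)
after link 5: o_5 = (-3.2346, -4.4831, 2.8545)

-3.235 -4.483 2.855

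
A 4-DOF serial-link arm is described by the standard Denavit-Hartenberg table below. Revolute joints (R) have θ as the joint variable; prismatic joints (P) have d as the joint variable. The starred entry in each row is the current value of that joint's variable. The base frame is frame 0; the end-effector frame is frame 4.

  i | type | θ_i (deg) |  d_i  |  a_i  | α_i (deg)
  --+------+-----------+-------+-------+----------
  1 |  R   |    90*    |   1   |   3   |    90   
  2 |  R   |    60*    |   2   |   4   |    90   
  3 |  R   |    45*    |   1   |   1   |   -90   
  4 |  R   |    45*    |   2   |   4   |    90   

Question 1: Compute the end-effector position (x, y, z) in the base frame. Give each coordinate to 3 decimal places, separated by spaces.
6.121 4.063 6.498

after link 1: o_1 = (0.0000, 3.0000, 1.0000)
after link 2: o_2 = (2.0000, 5.0000, 4.4641)
after link 3: o_3 = (2.7071, 6.2196, 4.5765)
after link 4: o_4 = (6.1213, 4.0630, 6.4980)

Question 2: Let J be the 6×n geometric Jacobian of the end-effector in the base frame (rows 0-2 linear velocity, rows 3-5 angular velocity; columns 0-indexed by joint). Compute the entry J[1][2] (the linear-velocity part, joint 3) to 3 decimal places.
-2.061

axis z_2 = (0.0000,0.8660,-0.5000); lever o_n−o_2 = (4.1213,-0.9370,2.0339)
cross product → J_v[:, 2] = (1.2929,-2.0607,-3.5692)
J_ω[:, 2] = z_2
entry J[1][2] = -2.0607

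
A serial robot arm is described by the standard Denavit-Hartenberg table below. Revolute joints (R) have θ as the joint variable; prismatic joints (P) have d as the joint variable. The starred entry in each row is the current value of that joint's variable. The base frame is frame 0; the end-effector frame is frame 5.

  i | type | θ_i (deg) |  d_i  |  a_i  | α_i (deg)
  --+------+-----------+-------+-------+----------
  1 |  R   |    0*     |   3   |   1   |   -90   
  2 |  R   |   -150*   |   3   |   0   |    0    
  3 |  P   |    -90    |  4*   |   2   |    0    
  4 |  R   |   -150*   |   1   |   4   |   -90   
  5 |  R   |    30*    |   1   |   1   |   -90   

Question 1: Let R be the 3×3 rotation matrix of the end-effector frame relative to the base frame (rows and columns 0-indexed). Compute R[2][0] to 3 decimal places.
0.433

End-effector x-axis (col 0 of R) = (0.7500,-0.5000,0.4330)
R[2][0] = 0.4330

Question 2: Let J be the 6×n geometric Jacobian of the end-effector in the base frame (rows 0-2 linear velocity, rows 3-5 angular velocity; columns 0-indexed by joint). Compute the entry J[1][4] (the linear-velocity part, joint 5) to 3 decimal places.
axis z_4 = (0.5000,0.0000,-0.8660); lever o_n−o_4 = (1.2500,-0.5000,-0.4330)
cross product → J_v[:, 4] = (-0.4330,-0.8660,-0.2500)
J_ω[:, 4] = z_4
entry J[1][4] = -0.8660

-0.866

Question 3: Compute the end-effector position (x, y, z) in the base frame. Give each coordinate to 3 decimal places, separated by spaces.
4.714 7.500 2.835

after link 1: o_1 = (1.0000, 0.0000, 3.0000)
after link 2: o_2 = (1.0000, 3.0000, 3.0000)
after link 3: o_3 = (0.0000, 7.0000, 1.2679)
after link 4: o_4 = (3.4641, 8.0000, 3.2679)
after link 5: o_5 = (4.7141, 7.5000, 2.8349)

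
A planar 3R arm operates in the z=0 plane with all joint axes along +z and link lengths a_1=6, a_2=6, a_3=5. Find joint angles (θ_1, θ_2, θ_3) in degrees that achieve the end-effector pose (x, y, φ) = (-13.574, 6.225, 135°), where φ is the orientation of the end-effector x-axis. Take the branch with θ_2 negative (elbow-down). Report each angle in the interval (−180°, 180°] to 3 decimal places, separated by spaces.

wrist centre = target − a_3·(cos φ, sin φ) = (-10.0385, 2.6895)
cos θ_2 = (108.0040−6²−6²)/(2·6·6) = 0.5001; θ_2 = -59.9963° (elbow-down)
β = atan2(2.6895,-10.0385) = 165.0018°; ψ = atan2(-5.1960,9.0003) = -29.9981°
θ_1 = β − ψ = 194.9999°
θ_3 = φ − θ_1 − θ_2 = -0.0036° (wrapped to (-180°,180°])

-165.000 -59.996 -0.004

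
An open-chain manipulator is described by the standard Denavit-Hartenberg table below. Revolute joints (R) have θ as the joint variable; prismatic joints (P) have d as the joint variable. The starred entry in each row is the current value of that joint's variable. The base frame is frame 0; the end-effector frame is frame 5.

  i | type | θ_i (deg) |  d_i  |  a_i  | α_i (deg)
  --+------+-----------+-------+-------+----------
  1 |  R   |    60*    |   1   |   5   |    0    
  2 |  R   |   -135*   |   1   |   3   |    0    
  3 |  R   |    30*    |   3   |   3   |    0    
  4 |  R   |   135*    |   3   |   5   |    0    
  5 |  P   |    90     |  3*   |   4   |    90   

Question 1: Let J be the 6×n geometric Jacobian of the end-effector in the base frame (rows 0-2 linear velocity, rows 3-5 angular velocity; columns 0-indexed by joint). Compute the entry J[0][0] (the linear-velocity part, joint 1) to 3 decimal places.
axis z_0 = ẑ; lever o_n−o_0 = (1.3978,4.3110,11.0000)
cross product → J_v[:, 0] = (-4.3110,1.3978,0.0000)
J_ω[:, 0] = z_0
entry J[0][0] = -4.3110

-4.311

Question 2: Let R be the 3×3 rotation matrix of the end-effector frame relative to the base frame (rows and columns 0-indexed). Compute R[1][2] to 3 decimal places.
1.000

End-effector z-axis (col 2 of R) = (0.0000,1.0000,0.0000)
R[1][2] = 1.0000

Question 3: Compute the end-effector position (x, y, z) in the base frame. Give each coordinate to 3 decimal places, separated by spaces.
after link 1: o_1 = (2.5000, 4.3301, 1.0000)
after link 2: o_2 = (3.2765, 1.4323, 2.0000)
after link 3: o_3 = (5.3978, -0.6890, 5.0000)
after link 4: o_4 = (5.3978, 4.3110, 8.0000)
after link 5: o_5 = (1.3978, 4.3110, 11.0000)

1.398 4.311 11.000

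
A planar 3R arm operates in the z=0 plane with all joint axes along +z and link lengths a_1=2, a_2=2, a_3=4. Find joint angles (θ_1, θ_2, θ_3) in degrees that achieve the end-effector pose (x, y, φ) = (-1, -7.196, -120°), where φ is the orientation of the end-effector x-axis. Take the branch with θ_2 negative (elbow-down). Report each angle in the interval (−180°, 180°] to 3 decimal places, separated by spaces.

wrist centre = target − a_3·(cos φ, sin φ) = (1.0000, -3.7319)
cos θ_2 = (14.9271−2²−2²)/(2·2·2) = 0.8659; θ_2 = -30.0163° (elbow-down)
β = atan2(-3.7319,1.0000) = -74.9994°; ψ = atan2(-1.0005,3.7318) = -15.0081°
θ_1 = β − ψ = -59.9913°
θ_3 = φ − θ_1 − θ_2 = -29.9924° (wrapped to (-180°,180°])

-59.991 -30.016 -29.992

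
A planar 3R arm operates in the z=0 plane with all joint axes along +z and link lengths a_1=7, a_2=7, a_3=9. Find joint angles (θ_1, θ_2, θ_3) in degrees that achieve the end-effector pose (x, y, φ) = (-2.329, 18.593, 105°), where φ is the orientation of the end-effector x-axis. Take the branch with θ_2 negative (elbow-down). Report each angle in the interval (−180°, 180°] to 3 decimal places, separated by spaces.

wrist centre = target − a_3·(cos φ, sin φ) = (0.0004, 9.8997)
cos θ_2 = (98.0034−7²−7²)/(2·7·7) = 0.0000; θ_2 = -89.9980° (elbow-down)
β = atan2(9.8997,0.0004) = 89.9979°; ψ = atan2(-7.0000,7.0002) = -44.9990°
θ_1 = β − ψ = 134.9969°
θ_3 = φ − θ_1 − θ_2 = 60.0012° (wrapped to (-180°,180°])

134.997 -89.998 60.001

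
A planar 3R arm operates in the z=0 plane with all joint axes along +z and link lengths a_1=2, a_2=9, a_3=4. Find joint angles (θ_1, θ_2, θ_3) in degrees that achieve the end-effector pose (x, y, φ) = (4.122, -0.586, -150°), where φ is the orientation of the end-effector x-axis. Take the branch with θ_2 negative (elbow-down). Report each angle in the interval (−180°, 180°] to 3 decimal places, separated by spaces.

134.987 -134.991 -149.997

wrist centre = target − a_3·(cos φ, sin φ) = (7.5861, 1.4140)
cos θ_2 = (59.5483−2²−9²)/(2·2·9) = -0.7070; θ_2 = -134.9906° (elbow-down)
β = atan2(1.4140,7.5861) = 10.5584°; ψ = atan2(-6.3650,-4.3629) = -124.4288°
θ_1 = β − ψ = 134.9872°
θ_3 = φ − θ_1 − θ_2 = -149.9966° (wrapped to (-180°,180°])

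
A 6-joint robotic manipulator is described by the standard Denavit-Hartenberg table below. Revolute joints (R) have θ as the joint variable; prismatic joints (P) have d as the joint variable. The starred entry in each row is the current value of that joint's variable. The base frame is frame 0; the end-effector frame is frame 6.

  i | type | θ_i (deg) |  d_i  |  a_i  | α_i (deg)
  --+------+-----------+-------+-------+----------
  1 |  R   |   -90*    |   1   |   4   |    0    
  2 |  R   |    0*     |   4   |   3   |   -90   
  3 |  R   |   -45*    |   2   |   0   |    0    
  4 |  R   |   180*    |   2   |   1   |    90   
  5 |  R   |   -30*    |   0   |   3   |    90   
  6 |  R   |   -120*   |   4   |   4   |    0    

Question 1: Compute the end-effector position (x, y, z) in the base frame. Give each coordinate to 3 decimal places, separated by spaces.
after link 1: o_1 = (0.0000, -4.0000, 1.0000)
after link 2: o_2 = (0.0000, -7.0000, 5.0000)
after link 3: o_3 = (2.0000, -7.0000, 5.0000)
after link 4: o_4 = (4.0000, -6.2929, 4.2929)
after link 5: o_5 = (2.5000, -4.4558, 2.4558)
after link 6: o_6 = (0.0359, -4.6452, 7.5442)

0.036 -4.645 7.544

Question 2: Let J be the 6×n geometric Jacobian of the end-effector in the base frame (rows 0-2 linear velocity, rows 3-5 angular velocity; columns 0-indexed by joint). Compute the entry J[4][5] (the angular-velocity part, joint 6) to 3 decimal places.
-0.354

axis z_5 = (-0.8660,-0.3536,0.3536); lever o_n−o_5 = (-2.4641,-0.1895,5.0884)
cross product → J_v[:, 5] = (-1.7321,3.5355,-0.7071)
J_ω[:, 5] = z_5
entry J[4][5] = -0.3536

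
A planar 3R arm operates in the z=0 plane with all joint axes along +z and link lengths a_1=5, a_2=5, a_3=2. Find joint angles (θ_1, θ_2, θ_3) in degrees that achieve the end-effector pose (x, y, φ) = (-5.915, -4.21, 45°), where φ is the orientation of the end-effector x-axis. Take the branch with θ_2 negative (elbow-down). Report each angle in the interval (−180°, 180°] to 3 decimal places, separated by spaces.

-119.993 -45.010 -149.997

wrist centre = target − a_3·(cos φ, sin φ) = (-7.3292, -5.6242)
cos θ_2 = (85.3491−5²−5²)/(2·5·5) = 0.7070; θ_2 = -45.0100° (elbow-down)
β = atan2(-5.6242,-7.3292) = -142.4985°; ψ = atan2(-3.5362,8.5349) = -22.5050°
θ_1 = β − ψ = -119.9935°
θ_3 = φ − θ_1 − θ_2 = -149.9965° (wrapped to (-180°,180°])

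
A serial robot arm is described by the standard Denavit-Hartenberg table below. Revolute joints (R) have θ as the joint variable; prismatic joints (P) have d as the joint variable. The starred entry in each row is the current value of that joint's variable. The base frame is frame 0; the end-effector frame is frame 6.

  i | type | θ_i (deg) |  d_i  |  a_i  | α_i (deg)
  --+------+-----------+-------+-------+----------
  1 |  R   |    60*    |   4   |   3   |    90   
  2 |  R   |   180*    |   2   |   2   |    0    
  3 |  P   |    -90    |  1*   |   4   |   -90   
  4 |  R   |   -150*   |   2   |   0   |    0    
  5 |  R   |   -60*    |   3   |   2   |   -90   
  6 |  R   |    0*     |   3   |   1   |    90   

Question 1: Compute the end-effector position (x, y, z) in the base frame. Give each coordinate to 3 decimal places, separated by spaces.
after link 1: o_1 = (1.5000, 2.5981, 4.0000)
after link 2: o_2 = (2.2321, -0.1340, 4.0000)
after link 3: o_3 = (3.0981, -0.6340, 8.0000)
after link 4: o_4 = (2.0981, -2.3660, 8.0000)
after link 5: o_5 = (-0.2679, -4.4641, 6.2679)
after link 6: o_6 = (1.5490, -5.5131, 3.9019)

1.549 -5.513 3.902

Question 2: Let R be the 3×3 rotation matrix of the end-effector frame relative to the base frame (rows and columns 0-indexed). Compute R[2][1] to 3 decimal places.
-0.500

End-effector y-axis (col 1 of R) = (0.7500,-0.4330,-0.5000)
R[2][1] = -0.5000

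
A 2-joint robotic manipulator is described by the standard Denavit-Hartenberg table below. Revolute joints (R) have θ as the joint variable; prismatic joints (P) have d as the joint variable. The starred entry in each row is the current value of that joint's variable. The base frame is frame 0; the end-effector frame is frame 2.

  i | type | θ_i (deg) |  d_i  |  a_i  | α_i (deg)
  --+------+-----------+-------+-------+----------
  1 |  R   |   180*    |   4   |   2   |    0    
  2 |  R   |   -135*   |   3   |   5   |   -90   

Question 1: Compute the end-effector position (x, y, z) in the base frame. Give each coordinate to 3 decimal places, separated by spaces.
after link 1: o_1 = (-2.0000, 0.0000, 4.0000)
after link 2: o_2 = (1.5355, 3.5355, 7.0000)

1.536 3.536 7.000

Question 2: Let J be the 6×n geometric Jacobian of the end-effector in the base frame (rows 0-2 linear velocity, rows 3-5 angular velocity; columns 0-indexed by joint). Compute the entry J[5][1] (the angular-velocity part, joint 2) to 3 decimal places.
axis z_1 = (0.0000,0.0000,1.0000); lever o_n−o_1 = (3.5355,3.5355,3.0000)
cross product → J_v[:, 1] = (-3.5355,3.5355,0.0000)
J_ω[:, 1] = z_1
entry J[5][1] = 1.0000

1.000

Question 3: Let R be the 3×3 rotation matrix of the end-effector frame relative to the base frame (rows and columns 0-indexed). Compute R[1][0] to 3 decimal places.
End-effector x-axis (col 0 of R) = (0.7071,0.7071,0.0000)
R[1][0] = 0.7071

0.707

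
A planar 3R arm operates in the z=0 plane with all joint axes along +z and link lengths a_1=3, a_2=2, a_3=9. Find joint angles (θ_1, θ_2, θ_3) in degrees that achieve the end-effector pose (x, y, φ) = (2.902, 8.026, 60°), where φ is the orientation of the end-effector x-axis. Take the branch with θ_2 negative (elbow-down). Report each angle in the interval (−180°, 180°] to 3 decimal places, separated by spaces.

-149.992 -150.004 -0.004

wrist centre = target − a_3·(cos φ, sin φ) = (-1.5980, 0.2318)
cos θ_2 = (2.6073−3²−2²)/(2·3·2) = -0.8661; θ_2 = -150.0036° (elbow-down)
β = atan2(0.2318,-1.5980) = 171.7475°; ψ = atan2(-0.9999,1.2679) = -38.2603°
θ_1 = β − ψ = 210.0078°
θ_3 = φ − θ_1 − θ_2 = -0.0042° (wrapped to (-180°,180°])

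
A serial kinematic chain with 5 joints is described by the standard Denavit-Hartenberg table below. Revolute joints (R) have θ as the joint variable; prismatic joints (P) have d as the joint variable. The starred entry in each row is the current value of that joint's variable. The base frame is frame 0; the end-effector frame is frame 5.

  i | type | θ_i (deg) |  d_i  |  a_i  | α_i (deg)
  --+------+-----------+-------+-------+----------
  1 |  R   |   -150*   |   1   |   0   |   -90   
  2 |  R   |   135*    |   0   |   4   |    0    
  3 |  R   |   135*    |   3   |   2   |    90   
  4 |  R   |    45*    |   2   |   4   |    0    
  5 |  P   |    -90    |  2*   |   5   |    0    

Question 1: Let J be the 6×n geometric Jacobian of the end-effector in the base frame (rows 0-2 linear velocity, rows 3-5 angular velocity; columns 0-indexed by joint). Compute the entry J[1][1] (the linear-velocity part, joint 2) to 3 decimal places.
axis z_1 = (0.5000,-0.8660,0.0000); lever o_n−o_1 = (7.0600,1.4285,5.5355)
cross product → J_v[:, 1] = (-4.7939,-2.7678,6.8284)
J_ω[:, 1] = z_1
entry J[1][1] = -2.7678

-2.768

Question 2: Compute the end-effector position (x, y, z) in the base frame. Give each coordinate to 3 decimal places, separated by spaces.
after link 1: o_1 = (0.0000, 0.0000, 1.0000)
after link 2: o_2 = (2.4495, 1.4142, -1.8284)
after link 3: o_3 = (3.9495, -1.1839, 0.1716)
after link 4: o_4 = (7.0958, -2.6334, 3.0000)
after link 5: o_5 = (7.0600, 1.4285, 6.5355)

7.060 1.429 6.536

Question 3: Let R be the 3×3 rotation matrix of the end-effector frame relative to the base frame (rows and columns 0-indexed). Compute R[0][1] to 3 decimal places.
0.354

End-effector y-axis (col 1 of R) = (0.3536,-0.6124,0.7071)
R[0][1] = 0.3536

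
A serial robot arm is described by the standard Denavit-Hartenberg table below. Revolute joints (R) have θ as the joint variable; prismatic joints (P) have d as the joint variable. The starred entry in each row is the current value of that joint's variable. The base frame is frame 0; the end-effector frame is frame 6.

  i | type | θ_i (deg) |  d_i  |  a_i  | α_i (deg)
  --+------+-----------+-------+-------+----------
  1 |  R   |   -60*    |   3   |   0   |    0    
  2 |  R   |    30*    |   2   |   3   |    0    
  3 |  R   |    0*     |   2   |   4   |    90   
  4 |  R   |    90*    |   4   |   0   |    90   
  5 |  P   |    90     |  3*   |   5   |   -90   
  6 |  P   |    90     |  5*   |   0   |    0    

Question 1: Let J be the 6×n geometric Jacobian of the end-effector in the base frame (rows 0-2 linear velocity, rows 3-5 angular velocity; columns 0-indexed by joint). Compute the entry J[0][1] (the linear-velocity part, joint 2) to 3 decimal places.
axis z_1 = (0.0000,0.0000,1.0000); lever o_n−o_1 = (4.1603,-12.7942,-1.0000)
cross product → J_v[:, 1] = (12.7942,4.1603,-0.0000)
J_ω[:, 1] = z_1
entry J[0][1] = 12.7942

12.794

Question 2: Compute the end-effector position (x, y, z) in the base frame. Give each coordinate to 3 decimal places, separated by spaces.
after link 1: o_1 = (0.0000, 0.0000, 3.0000)
after link 2: o_2 = (2.5981, -1.5000, 5.0000)
after link 3: o_3 = (6.0622, -3.5000, 7.0000)
after link 4: o_4 = (4.0622, -6.9641, 7.0000)
after link 5: o_5 = (4.1603, -12.7942, 7.0000)
after link 6: o_6 = (4.1603, -12.7942, 2.0000)

4.160 -12.794 2.000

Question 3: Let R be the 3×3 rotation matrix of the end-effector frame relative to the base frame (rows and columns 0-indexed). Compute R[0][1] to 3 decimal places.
0.500

End-effector y-axis (col 1 of R) = (0.5000,0.8660,-0.0000)
R[0][1] = 0.5000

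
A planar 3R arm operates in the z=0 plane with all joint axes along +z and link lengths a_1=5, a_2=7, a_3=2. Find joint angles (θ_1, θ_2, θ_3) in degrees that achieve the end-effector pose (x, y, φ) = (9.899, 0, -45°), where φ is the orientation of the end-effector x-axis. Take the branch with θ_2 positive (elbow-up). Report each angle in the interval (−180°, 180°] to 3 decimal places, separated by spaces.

wrist centre = target − a_3·(cos φ, sin φ) = (8.4848, 1.4142)
cos θ_2 = (73.9916−5²−7²)/(2·5·7) = -0.0001; θ_2 = 90.0069° (elbow-up)
β = atan2(1.4142,8.4848) = 9.4629°; ψ = atan2(7.0000,4.9992) = 54.4669°
θ_1 = β − ψ = -45.0040°
θ_3 = φ − θ_1 − θ_2 = -90.0029° (wrapped to (-180°,180°])

-45.004 90.007 -90.003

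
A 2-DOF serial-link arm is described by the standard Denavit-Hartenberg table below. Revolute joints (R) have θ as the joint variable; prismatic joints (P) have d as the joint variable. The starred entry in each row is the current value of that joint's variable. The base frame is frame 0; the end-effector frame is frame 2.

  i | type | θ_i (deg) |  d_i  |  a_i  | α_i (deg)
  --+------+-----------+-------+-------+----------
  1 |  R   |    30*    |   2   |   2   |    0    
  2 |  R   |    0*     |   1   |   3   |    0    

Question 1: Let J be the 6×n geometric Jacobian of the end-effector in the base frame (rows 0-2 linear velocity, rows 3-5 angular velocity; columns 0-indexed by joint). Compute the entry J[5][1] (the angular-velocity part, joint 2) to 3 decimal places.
1.000

axis z_1 = (0.0000,0.0000,1.0000); lever o_n−o_1 = (2.5981,1.5000,1.0000)
cross product → J_v[:, 1] = (-1.5000,2.5981,0.0000)
J_ω[:, 1] = z_1
entry J[5][1] = 1.0000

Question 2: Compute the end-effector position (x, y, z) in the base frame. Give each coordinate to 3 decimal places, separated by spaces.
after link 1: o_1 = (1.7321, 1.0000, 2.0000)
after link 2: o_2 = (4.3301, 2.5000, 3.0000)

4.330 2.500 3.000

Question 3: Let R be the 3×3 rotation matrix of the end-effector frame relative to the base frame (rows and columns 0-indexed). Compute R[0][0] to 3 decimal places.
0.866

End-effector x-axis (col 0 of R) = (0.8660,0.5000,0.0000)
R[0][0] = 0.8660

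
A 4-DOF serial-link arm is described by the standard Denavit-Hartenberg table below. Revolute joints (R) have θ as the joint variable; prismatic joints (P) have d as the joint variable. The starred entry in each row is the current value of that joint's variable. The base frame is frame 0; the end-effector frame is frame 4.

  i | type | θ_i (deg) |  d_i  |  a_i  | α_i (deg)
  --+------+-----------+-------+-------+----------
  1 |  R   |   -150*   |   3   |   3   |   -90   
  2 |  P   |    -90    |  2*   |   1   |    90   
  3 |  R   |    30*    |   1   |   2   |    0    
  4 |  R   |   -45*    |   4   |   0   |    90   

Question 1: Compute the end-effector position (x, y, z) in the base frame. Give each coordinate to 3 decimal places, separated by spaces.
after link 1: o_1 = (-2.5981, -1.5000, 3.0000)
after link 2: o_2 = (-1.5981, -3.2321, 4.0000)
after link 3: o_3 = (-0.2321, -3.5981, 5.7321)
after link 4: o_4 = (3.2321, -1.5981, 5.7321)

3.232 -1.598 5.732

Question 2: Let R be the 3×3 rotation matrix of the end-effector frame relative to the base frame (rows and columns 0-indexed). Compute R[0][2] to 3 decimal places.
-0.483

End-effector z-axis (col 2 of R) = (-0.4830,0.8365,-0.2588)
R[0][2] = -0.4830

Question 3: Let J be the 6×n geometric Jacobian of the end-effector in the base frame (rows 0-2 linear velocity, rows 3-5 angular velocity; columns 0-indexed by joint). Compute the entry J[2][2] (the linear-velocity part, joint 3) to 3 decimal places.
axis z_2 = (0.8660,0.5000,0.0000); lever o_n−o_2 = (4.8301,1.6340,1.7321)
cross product → J_v[:, 2] = (0.8660,-1.5000,-1.0000)
J_ω[:, 2] = z_2
entry J[2][2] = -1.0000

-1.000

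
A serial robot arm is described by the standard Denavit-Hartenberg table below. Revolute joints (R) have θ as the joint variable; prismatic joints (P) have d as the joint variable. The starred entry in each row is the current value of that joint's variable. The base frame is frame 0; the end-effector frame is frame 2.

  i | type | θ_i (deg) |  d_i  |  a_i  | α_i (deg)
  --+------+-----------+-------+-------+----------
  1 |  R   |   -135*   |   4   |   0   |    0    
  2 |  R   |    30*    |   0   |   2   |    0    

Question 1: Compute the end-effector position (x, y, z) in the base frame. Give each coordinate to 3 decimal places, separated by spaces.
-0.518 -1.932 4.000

after link 1: o_1 = (0.0000, 0.0000, 4.0000)
after link 2: o_2 = (-0.5176, -1.9319, 4.0000)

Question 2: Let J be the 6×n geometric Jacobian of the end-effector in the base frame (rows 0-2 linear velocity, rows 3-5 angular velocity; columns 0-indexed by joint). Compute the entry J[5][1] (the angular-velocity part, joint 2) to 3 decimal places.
1.000

axis z_1 = (0.0000,0.0000,1.0000); lever o_n−o_1 = (-0.5176,-1.9319,0.0000)
cross product → J_v[:, 1] = (1.9319,-0.5176,0.0000)
J_ω[:, 1] = z_1
entry J[5][1] = 1.0000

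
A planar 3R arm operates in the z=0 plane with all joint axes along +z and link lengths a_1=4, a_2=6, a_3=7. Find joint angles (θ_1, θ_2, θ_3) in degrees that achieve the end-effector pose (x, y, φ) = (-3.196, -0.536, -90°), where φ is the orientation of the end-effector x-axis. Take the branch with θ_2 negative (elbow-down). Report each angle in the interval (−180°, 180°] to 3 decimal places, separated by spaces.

172.621 -90.003 -172.618

wrist centre = target − a_3·(cos φ, sin φ) = (-3.1960, 6.4640)
cos θ_2 = (51.9977−4²−6²)/(2·4·6) = -0.0000; θ_2 = -90.0027° (elbow-down)
β = atan2(6.4640,-3.1960) = 116.3092°; ψ = atan2(-6.0000,3.9997) = -56.3118°
θ_1 = β − ψ = 172.6210°
θ_3 = φ − θ_1 − θ_2 = -172.6183° (wrapped to (-180°,180°])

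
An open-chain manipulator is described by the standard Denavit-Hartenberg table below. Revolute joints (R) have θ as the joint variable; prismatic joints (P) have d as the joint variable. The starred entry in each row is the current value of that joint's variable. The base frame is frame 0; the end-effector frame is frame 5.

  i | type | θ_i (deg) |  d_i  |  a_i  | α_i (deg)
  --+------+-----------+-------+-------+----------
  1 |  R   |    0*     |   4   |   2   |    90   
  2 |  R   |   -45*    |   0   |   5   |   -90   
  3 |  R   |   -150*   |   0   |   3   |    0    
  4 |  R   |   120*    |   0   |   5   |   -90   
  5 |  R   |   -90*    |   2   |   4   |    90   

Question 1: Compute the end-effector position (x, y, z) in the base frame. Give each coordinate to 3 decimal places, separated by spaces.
10.296 -2.268 1.361

after link 1: o_1 = (2.0000, 0.0000, 4.0000)
after link 2: o_2 = (5.5355, -0.0000, 0.4645)
after link 3: o_3 = (3.6984, -1.5000, 2.3016)
after link 4: o_4 = (6.7603, -4.0000, -0.7603)
after link 5: o_5 = (10.2958, -2.2679, 1.3610)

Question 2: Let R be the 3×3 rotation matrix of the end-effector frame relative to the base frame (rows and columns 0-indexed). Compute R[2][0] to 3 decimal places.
End-effector x-axis (col 0 of R) = (0.7071,-0.0000,0.7071)
R[2][0] = 0.7071

0.707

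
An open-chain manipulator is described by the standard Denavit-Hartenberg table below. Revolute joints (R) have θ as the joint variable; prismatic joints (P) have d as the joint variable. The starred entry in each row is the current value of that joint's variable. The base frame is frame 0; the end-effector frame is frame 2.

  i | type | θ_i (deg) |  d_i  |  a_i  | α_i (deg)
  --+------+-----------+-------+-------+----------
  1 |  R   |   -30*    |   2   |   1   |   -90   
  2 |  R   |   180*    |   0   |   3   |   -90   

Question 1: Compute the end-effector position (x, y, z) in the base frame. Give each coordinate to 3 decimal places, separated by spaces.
after link 1: o_1 = (0.8660, -0.5000, 2.0000)
after link 2: o_2 = (-1.7321, 1.0000, 2.0000)

-1.732 1.000 2.000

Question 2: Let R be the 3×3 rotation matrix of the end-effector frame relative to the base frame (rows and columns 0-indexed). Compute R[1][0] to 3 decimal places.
End-effector x-axis (col 0 of R) = (-0.8660,0.5000,-0.0000)
R[1][0] = 0.5000

0.500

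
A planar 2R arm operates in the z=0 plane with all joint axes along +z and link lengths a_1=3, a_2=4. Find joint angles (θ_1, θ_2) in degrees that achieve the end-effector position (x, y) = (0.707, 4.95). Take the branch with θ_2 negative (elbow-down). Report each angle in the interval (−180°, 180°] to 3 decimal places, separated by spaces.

134.998 -89.994

cos θ_2 = (25.0023−3²−4²)/(2·3·4) = 0.0001; θ_2 = -89.9944° (elbow-down)
β = atan2(4.9500,0.7070) = 81.8715°; ψ = atan2(-4.0000,3.0004) = -53.1265°
θ_1 = β − ψ = 134.9980°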